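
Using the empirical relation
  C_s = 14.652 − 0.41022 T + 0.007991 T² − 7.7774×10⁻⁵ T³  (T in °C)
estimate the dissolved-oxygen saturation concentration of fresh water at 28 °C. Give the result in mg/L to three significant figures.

C_s ≈ 7.72 mg/L

C_s = 14.652 − 0.41022×28 + 0.007991×28² − 7.7774×10⁻⁵×28³ = 7.723 mg/L.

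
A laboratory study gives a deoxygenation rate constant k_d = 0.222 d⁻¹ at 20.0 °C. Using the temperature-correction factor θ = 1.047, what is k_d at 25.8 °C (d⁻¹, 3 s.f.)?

k_d ≈ 0.290 d⁻¹

k_d(T₂) = k_d(T₁) · θ^(T₂−T₁) = 0.222 × 1.047^(25.8−20.0)
= 0.222 × 1.047^5.80 = 0.222 × 1.305 = 0.2898 d⁻¹.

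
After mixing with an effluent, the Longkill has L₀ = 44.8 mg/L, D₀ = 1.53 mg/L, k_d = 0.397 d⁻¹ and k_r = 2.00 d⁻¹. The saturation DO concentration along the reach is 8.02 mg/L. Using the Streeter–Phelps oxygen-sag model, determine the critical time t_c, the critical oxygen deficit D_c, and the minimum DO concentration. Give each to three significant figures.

t_c = [1/(k_r−k_d)] ln[(k_r/k_d)(1 − D₀(k_r−k_d)/(k_d L₀))]
= [1/(2.00−0.397)] ln[(2.00/0.397)(1 − 1.53×1.603/(0.397×44.8))]
= (1/1.603) ln[5.038 × 0.8621] = 0.6238 × ln(4.343) = 0.6238 × 1.469 = 0.9161 d.
D_c = (k_d/k_r) L₀ e^(−k_d t_c) = (0.397/2.00) × 44.8 × e^(−0.397×0.9161) = 0.1985 × 44.8 × 0.6951 = 6.181 mg/L.
Minimum DO = C_s − D_c = 8.02 − 6.181 = 1.839 mg/L.

t_c ≈ 0.916 d; D_c ≈ 6.18 mg/L; min DO ≈ 1.84 mg/L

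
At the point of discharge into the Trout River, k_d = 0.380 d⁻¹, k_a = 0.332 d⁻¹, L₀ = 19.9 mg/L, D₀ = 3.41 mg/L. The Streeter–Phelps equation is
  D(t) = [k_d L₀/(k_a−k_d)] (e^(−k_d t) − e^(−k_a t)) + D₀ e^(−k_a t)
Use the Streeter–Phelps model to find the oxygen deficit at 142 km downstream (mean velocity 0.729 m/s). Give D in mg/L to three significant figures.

Travel time t = x/v = 142 km / (0.729 m/s) = 142000 m / 0.729 m/s = 194800 s = 2.254 d.
k_d L₀/(k_a−k_d) = 0.380×19.9/(0.332−0.380) = 7.562/-0.04800 = -157.5 mg/L.
e^(−k_d t) = e^(−0.380×2.254) = 0.4246; e^(−k_a t) = e^(−0.332×2.254) = 0.4731.
D = -157.5 × (0.4246 − 0.4731) + 3.41 × 0.4731 = 7.644 + 1.613 = 9.257 mg/L.

D ≈ 9.26 mg/L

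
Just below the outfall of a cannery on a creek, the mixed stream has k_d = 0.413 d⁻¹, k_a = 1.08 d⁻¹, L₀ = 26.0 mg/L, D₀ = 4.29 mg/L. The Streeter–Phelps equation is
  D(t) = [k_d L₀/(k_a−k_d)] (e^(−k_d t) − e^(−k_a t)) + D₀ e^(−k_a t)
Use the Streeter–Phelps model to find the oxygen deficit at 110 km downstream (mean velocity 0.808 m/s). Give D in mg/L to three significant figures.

D ≈ 6.24 mg/L

Travel time t = x/v = 110 km / (0.808 m/s) = 110000 m / 0.808 m/s = 136100 s = 1.576 d.
k_d L₀/(k_a−k_d) = 0.413×26.0/(1.08−0.413) = 10.74/0.6670 = 16.10 mg/L.
e^(−k_d t) = e^(−0.413×1.576) = 0.5217; e^(−k_a t) = e^(−1.08×1.576) = 0.1824.
D = 16.10 × (0.5217 − 0.1824) + 4.29 × 0.1824 = 5.462 + 0.7824 = 6.244 mg/L.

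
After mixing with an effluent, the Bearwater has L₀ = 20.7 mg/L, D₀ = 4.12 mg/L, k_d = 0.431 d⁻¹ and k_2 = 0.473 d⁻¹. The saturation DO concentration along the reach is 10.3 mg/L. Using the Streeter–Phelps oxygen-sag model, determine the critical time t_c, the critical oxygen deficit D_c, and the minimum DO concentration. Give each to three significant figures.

t_c ≈ 1.75 d; D_c ≈ 8.88 mg/L; min DO ≈ 1.42 mg/L

At the critical point dD/dt = 0, so k_d L₀ e^(−k_d t) = k_2 D. Substituting D(t) from the Streeter–Phelps equation and solving for t gives
t_c = ln[(k_2/k_d)(1 − D₀(k_2−k_d)/(k_d L₀))] / (k_2−k_d).
Here k_2−k_d = 0.04200 d⁻¹ and 1 − D₀(k_2−k_d)/(k_d L₀) = 1 − 4.12×0.04200/(0.431×20.7) = 0.9806, so
t_c = ln(1.097 × 0.9806) / 0.04200 = 0.07340 / 0.04200 = 1.748 d.
L(t_c) = L₀ e^(−k_d t_c) = 20.7 × 0.4708 = 9.746 mg/L, and at the critical point k_2 D_c = k_d L, so D_c = (0.431/0.473) × 9.746 = 8.881 mg/L.
Minimum DO = C_s − D_c = 10.3 − 8.881 = 1.419 mg/L.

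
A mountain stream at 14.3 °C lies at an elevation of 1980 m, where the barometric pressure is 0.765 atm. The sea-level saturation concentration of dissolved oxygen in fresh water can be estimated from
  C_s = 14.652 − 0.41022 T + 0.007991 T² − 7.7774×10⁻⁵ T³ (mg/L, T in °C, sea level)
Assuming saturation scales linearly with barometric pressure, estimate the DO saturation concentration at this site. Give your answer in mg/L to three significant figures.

C_s ≈ 7.80 mg/L

At sea level: C_s = 14.652 − 0.41022×14.3 + 0.007991×14.3² − 7.7774×10⁻⁵×14.3³ = 10.19 mg/L.
Pressure correction: C_s' = 10.19 × 0.765 = 7.797 mg/L.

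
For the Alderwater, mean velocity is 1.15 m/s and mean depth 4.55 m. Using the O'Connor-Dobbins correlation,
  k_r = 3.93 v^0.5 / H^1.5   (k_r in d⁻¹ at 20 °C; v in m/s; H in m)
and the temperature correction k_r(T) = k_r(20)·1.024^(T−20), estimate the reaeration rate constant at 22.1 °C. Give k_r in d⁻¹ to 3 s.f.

k_r ≈ 0.456 d⁻¹

k_r(20) = 3.93 × 1.15^0.5 / 4.55^1.5 = 3.93 × 1.072 / 9.705 = 0.4342 d⁻¹.
k_r(22.1) = 0.4342 × 1.024^(22.1−20) = 0.4342 × 1.051 = 0.4564 d⁻¹.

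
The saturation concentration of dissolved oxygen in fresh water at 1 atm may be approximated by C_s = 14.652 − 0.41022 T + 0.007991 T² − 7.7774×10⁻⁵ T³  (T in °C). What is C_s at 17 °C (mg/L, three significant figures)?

C_s = 14.652 − 0.41022×17 + 0.007991×17² − 7.7774×10⁻⁵×17³ = 9.606 mg/L.

C_s ≈ 9.61 mg/L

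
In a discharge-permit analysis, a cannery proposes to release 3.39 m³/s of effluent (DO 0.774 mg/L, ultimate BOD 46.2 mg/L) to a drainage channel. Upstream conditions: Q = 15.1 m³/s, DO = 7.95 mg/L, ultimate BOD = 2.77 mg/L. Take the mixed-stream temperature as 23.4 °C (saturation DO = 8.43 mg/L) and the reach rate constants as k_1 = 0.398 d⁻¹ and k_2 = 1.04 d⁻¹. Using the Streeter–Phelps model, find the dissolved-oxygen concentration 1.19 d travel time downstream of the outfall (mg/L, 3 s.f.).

DO ≈ 5.70 mg/L

Mixed DO = (15.1×7.95 + 3.39×0.774)/(15.1+3.39) = 122.7/18.49 = 6.634 mg/L.
Mixed L₀ = (15.1×2.77 + 3.39×46.2)/(18.49) = 198.4/18.49 = 10.73 mg/L.
Initial deficit D₀ = C_s − DO₀ = 8.43 − 6.634 = 1.796 mg/L.
D(1.19) = [0.398×10.73/(1.04−0.398)](e^(−0.398×1.19) − e^(−1.04×1.19)) + 1.796 e^(−1.04×1.19)
= 6.654 × (0.6227 − 0.2901) + 1.796 × 0.2901 = 2.734 mg/L.
DO = 8.43 − 2.734 = 5.696 mg/L.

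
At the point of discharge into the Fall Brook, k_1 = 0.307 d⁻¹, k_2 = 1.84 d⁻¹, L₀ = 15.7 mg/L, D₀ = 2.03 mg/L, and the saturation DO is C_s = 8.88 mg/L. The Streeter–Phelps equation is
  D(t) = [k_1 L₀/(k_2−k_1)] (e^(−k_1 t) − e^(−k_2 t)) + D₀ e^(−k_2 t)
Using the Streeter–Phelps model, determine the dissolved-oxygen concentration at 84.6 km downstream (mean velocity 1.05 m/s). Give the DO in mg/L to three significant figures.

Travel time t = x/v = 84.6 km / (1.05 m/s) = 84600 m / 1.05 m/s = 80570 s = 0.9325 d.
k_1 L₀/(k_2−k_1) = 0.307×15.7/(1.84−0.307) = 4.820/1.533 = 3.144 mg/L.
e^(−k_1 t) = e^(−0.307×0.9325) = 0.7510; e^(−k_2 t) = e^(−1.84×0.9325) = 0.1798.
D = 3.144 × (0.7510 − 0.1798) + 2.03 × 0.1798 = 1.796 + 0.3650 = 2.161 mg/L.
DO = C_s − D = 8.88 − 2.161 = 6.719 mg/L.

DO ≈ 6.72 mg/L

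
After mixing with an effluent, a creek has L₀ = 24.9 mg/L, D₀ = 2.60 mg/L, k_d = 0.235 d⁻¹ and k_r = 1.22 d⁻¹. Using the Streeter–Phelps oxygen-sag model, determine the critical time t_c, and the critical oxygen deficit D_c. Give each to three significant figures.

t_c ≈ 1.09 d; D_c ≈ 3.71 mg/L

At the critical point dD/dt = 0, so k_d L₀ e^(−k_d t) = k_r D. Substituting D(t) from the Streeter–Phelps equation and solving for t gives
t_c = ln[(k_r/k_d)(1 − D₀(k_r−k_d)/(k_d L₀))] / (k_r−k_d).
Here k_r−k_d = 0.9850 d⁻¹ and 1 − D₀(k_r−k_d)/(k_d L₀) = 1 − 2.60×0.9850/(0.235×24.9) = 0.5623, so
t_c = ln(5.191 × 0.5623) / 0.9850 = 1.071 / 0.9850 = 1.088 d.
D_c = (k_d/k_r) L₀ e^(−k_d t_c) = (0.235/1.22) × 24.9 × e^(−0.235×1.088) = 0.1926 × 24.9 × 0.7744 = 3.714 mg/L.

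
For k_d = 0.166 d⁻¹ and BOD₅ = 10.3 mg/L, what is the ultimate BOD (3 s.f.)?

BOD₅ = L₀(1 − e^(−5k_d)) ⇒ L₀ = BOD₅ / (1 − e^(−5×0.166))
= 10.3 / (1 − 0.4360) = 10.3 / 0.5640 = 18.26 mg/L.

L₀ ≈ 18.3 mg/L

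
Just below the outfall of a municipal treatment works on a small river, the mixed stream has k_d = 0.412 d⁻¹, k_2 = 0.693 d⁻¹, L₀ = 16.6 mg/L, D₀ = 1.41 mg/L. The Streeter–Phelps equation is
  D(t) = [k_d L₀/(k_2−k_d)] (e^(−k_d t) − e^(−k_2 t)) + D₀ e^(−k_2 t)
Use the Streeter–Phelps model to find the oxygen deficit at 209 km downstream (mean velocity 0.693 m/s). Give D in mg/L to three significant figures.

D ≈ 3.74 mg/L

Travel time t = x/v = 209 km / (0.693 m/s) = 209000 m / 0.693 m/s = 301600 s = 3.491 d.
k_d L₀/(k_2−k_d) = 0.412×16.6/(0.693−0.412) = 6.839/0.2810 = 24.34 mg/L.
e^(−k_d t) = e^(−0.412×3.491) = 0.2374; e^(−k_2 t) = e^(−0.693×3.491) = 0.08901.
D = 24.34 × (0.2374 − 0.08901) + 1.41 × 0.08901 = 3.611 + 0.1255 = 3.736 mg/L.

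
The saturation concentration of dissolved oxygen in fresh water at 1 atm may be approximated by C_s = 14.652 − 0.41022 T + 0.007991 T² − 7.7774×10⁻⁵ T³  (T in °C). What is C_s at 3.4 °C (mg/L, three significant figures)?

C_s ≈ 13.3 mg/L

C_s = 14.652 − 0.41022×3.4 + 0.007991×3.4² − 7.7774×10⁻⁵×3.4³ = 13.35 mg/L.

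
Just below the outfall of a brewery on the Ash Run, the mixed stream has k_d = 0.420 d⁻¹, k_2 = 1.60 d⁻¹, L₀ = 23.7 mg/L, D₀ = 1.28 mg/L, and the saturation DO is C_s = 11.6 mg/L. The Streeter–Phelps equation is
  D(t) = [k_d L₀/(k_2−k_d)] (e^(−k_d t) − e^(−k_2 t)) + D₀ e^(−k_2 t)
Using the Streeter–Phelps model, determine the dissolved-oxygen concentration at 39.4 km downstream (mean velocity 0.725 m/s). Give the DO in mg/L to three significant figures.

Travel time t = x/v = 39.4 km / (0.725 m/s) = 39400 m / 0.725 m/s = 54340 s = 0.6290 d.
k_d L₀/(k_2−k_d) = 0.420×23.7/(1.60−0.420) = 9.954/1.180 = 8.436 mg/L.
e^(−k_d t) = e^(−0.420×0.6290) = 0.7678; e^(−k_2 t) = e^(−1.60×0.6290) = 0.3655.
D = 8.436 × (0.7678 − 0.3655) + 1.28 × 0.3655 = 3.394 + 0.4679 = 3.862 mg/L.
DO = C_s − D = 11.6 − 3.862 = 7.738 mg/L.

DO ≈ 7.74 mg/L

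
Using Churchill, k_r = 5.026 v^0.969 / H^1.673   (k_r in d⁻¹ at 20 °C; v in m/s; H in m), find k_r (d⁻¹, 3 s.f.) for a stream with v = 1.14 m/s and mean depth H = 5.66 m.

k_r ≈ 0.314 d⁻¹

k_r = 5.026 × 1.14^0.969 / 5.66^1.673 = 5.026 × 1.135 / 18.17 = 0.3140 d⁻¹.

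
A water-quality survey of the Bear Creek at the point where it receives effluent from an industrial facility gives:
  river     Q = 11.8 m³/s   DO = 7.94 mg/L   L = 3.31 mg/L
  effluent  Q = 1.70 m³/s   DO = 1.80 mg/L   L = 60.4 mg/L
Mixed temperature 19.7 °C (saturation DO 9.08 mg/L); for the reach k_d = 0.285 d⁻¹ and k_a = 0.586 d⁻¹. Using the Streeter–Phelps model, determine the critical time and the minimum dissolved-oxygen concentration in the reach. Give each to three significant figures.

t_c ≈ 1.68 d; minimum DO ≈ 5.92 mg/L

Mixed DO = (11.8×7.94 + 1.70×1.80)/(11.8+1.70) = 96.75/13.50 = 7.167 mg/L.
Mixed L₀ = (11.8×3.31 + 1.70×60.4)/(13.50) = 141.7/13.50 = 10.50 mg/L.
Initial deficit D₀ = C_s − DO₀ = 9.08 − 7.167 = 1.913 mg/L.
t_c = (1/0.3010) ln[(0.586/0.285)(1 − 1.913×0.3010/(0.285×10.50))] = 3.322 × ln(1.660) = 1.685 d.
D_c = (0.285/0.586) × 10.50 × e^(−0.285×1.685) = 0.4863 × 10.50 × 0.6187 = 3.159 mg/L.
Minimum DO = 9.08 − 3.159 = 5.921 mg/L.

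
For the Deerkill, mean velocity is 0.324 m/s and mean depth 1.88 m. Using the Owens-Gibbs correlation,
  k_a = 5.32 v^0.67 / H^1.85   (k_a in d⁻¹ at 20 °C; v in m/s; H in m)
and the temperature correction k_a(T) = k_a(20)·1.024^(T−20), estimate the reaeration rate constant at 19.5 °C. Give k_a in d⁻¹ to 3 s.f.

k_a ≈ 0.768 d⁻¹

k_a(20) = 5.32 × 0.324^0.67 / 1.88^1.85 = 5.32 × 0.4700 / 3.215 = 0.7777 d⁻¹.
k_a(19.5) = 0.7777 × 1.024^(19.5−20) = 0.7777 × 0.9882 = 0.7685 d⁻¹.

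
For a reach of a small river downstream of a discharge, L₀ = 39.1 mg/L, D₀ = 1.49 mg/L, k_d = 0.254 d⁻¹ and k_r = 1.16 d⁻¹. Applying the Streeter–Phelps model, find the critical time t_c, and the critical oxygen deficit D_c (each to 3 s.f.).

t_c = [1/(k_r−k_d)] ln[(k_r/k_d)(1 − D₀(k_r−k_d)/(k_d L₀))]
= [1/(1.16−0.254)] ln[(1.16/0.254)(1 − 1.49×0.9060/(0.254×39.1))]
= (1/0.9060) ln[4.567 × 0.8641] = 1.104 × ln(3.946) = 1.104 × 1.373 = 1.515 d.
D_c = (k_d/k_r) L₀ e^(−k_d t_c) = (0.254/1.16) × 39.1 × e^(−0.254×1.515) = 0.2190 × 39.1 × 0.6806 = 5.827 mg/L.

t_c ≈ 1.52 d; D_c ≈ 5.83 mg/L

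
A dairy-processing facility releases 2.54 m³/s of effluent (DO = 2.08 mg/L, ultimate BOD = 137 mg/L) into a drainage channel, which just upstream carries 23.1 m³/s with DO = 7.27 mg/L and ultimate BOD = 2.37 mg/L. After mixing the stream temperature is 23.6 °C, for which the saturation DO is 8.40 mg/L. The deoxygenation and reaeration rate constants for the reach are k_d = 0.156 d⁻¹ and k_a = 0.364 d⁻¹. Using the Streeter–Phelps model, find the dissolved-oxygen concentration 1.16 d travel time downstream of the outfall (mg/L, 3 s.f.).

DO ≈ 5.21 mg/L

Mixed DO = (23.1×7.27 + 2.54×2.08)/(23.1+2.54) = 173.2/25.64 = 6.756 mg/L.
Mixed L₀ = (23.1×2.37 + 2.54×137)/(25.64) = 402.7/25.64 = 15.71 mg/L.
Initial deficit D₀ = C_s − DO₀ = 8.40 − 6.756 = 1.644 mg/L.
D(1.16) = [0.156×15.71/(0.364−0.156)](e^(−0.156×1.16) − e^(−0.364×1.16)) + 1.644 e^(−0.364×1.16)
= 11.78 × (0.8345 − 0.6556) + 1.644 × 0.6556 = 3.185 mg/L.
DO = 8.40 − 3.185 = 5.215 mg/L.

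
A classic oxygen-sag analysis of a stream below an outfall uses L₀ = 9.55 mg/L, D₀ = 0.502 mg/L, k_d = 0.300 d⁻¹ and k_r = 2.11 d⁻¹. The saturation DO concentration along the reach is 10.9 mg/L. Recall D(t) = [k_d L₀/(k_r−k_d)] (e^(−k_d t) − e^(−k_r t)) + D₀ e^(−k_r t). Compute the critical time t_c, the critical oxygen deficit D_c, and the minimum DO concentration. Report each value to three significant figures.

With k_r/k_d = 7.033 and 1 − D₀(k_r−k_d)/(k_d L₀) = 0.6829,
t_c = ln(7.033 × 0.6829) / (2.11 − 0.300) = ln(4.803) / 1.810 = 1.569/1.810 = 0.8670 d.
L(t_c) = L₀ e^(−k_d t_c) = 9.55 × 0.7710 = 7.363 mg/L, and at the critical point k_r D_c = k_d L, so D_c = (0.300/2.11) × 7.363 = 1.047 mg/L.
Minimum DO = C_s − D_c = 10.9 − 1.047 = 9.853 mg/L.

t_c ≈ 0.867 d; D_c ≈ 1.05 mg/L; min DO ≈ 9.85 mg/L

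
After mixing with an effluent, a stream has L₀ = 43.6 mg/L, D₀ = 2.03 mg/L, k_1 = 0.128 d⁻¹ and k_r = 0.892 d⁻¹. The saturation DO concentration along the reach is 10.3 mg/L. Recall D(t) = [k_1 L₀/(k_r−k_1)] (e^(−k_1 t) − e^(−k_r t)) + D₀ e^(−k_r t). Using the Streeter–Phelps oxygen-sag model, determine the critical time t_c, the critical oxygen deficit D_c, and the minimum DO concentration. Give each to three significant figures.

t_c = [1/(k_r−k_1)] ln[(k_r/k_1)(1 − D₀(k_r−k_1)/(k_1 L₀))]
= [1/(0.892−0.128)] ln[(0.892/0.128)(1 − 2.03×0.7640/(0.128×43.6))]
= (1/0.7640) ln[6.969 × 0.7221] = 1.309 × ln(5.032) = 1.309 × 1.616 = 2.115 d.
D_c = (k_1/k_r) L₀ e^(−k_1 t_c) = (0.128/0.892) × 43.6 × e^(−0.128×2.115) = 0.1435 × 43.6 × 0.7628 = 4.773 mg/L.
Minimum DO = C_s − D_c = 10.3 − 4.773 = 5.527 mg/L.

t_c ≈ 2.11 d; D_c ≈ 4.77 mg/L; min DO ≈ 5.53 mg/L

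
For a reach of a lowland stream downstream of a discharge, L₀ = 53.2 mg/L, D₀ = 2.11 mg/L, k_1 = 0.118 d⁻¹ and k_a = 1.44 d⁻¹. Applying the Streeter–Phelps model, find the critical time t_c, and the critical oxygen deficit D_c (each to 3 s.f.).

t_c ≈ 1.45 d; D_c ≈ 3.67 mg/L

t_c = [1/(k_a−k_1)] ln[(k_a/k_1)(1 − D₀(k_a−k_1)/(k_1 L₀))]
= [1/(1.44−0.118)] ln[(1.44/0.118)(1 − 2.11×1.322/(0.118×53.2))]
= (1/1.322) ln[12.20 × 0.5557] = 0.7564 × ln(6.781) = 0.7564 × 1.914 = 1.448 d.
D_c = (k_1/k_a) L₀ e^(−k_1 t_c) = (0.118/1.44) × 53.2 × e^(−0.118×1.448) = 0.08194 × 53.2 × 0.8429 = 3.675 mg/L.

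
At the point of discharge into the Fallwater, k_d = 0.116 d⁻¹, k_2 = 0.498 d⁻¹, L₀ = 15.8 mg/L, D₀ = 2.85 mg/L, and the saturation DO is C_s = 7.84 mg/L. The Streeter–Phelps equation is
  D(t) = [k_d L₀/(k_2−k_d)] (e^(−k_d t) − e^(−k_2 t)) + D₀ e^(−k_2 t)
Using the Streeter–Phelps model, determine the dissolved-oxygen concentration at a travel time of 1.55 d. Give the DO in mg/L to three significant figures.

k_d L₀/(k_2−k_d) = 0.116×15.8/(0.498−0.116) = 1.833/0.3820 = 4.798 mg/L.
e^(−k_d t) = e^(−0.116×1.550) = 0.8354; e^(−k_2 t) = e^(−0.498×1.550) = 0.4621.
D = 4.798 × (0.8354 − 0.4621) + 2.85 × 0.4621 = 1.791 + 1.317 = 3.108 mg/L.
DO = C_s − D = 7.84 − 3.108 = 4.732 mg/L.

DO ≈ 4.73 mg/L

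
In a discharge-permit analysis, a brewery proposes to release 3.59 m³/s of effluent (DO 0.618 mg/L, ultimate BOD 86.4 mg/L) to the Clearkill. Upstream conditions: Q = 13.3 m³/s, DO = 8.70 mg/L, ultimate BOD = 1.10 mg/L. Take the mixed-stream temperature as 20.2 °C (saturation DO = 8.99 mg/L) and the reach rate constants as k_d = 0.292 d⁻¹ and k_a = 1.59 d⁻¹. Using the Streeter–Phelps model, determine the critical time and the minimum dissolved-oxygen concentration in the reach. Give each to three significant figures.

Mixed DO = (13.3×8.70 + 3.59×0.618)/(13.3+3.59) = 117.9/16.89 = 6.982 mg/L.
Mixed L₀ = (13.3×1.10 + 3.59×86.4)/(16.89) = 324.8/16.89 = 19.23 mg/L.
Initial deficit D₀ = C_s − DO₀ = 8.99 − 6.982 = 2.008 mg/L.
t_c = (1/1.298) ln[(1.59/0.292)(1 − 2.008×1.298/(0.292×19.23))] = 0.7704 × ln(2.918) = 0.8250 d.
D_c = (0.292/1.59) × 19.23 × e^(−0.292×0.8250) = 0.1836 × 19.23 × 0.7859 = 2.776 mg/L.
Minimum DO = 8.99 − 2.776 = 6.214 mg/L.

t_c ≈ 0.825 d; minimum DO ≈ 6.21 mg/L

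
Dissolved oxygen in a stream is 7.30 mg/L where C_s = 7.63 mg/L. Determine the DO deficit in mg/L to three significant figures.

D = C_s − C = 7.63 − 7.30 = 0.330 mg/L.

D ≈ 0.330 mg/L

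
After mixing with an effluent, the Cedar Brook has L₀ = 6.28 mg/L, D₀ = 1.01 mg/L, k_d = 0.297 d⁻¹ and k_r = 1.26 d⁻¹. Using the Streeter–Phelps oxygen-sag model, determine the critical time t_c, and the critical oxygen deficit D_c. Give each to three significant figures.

At the critical point dD/dt = 0, so k_d L₀ e^(−k_d t) = k_r D. Substituting D(t) from the Streeter–Phelps equation and solving for t gives
t_c = ln[(k_r/k_d)(1 − D₀(k_r−k_d)/(k_d L₀))] / (k_r−k_d).
Here k_r−k_d = 0.9630 d⁻¹ and 1 − D₀(k_r−k_d)/(k_d L₀) = 1 − 1.01×0.9630/(0.297×6.28) = 0.4785, so
t_c = ln(4.242 × 0.4785) / 0.9630 = 0.7081 / 0.9630 = 0.7353 d.
L(t_c) = L₀ e^(−k_d t_c) = 6.28 × 0.8038 = 5.048 mg/L, and at the critical point k_r D_c = k_d L, so D_c = (0.297/1.26) × 5.048 = 1.190 mg/L.

t_c ≈ 0.735 d; D_c ≈ 1.19 mg/L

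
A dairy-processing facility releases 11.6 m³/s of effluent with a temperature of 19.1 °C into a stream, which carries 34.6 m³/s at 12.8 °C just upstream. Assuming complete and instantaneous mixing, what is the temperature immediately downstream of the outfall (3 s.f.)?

14.4 °C

Flow-weighted mixing: C = (Q_r C_r + Q_w C_w)/(Q_r + Q_w)
= (34.6×12.8 + 11.6×19.1)/(34.6 + 11.6) = 664.4/46.20 = 14.38 °C.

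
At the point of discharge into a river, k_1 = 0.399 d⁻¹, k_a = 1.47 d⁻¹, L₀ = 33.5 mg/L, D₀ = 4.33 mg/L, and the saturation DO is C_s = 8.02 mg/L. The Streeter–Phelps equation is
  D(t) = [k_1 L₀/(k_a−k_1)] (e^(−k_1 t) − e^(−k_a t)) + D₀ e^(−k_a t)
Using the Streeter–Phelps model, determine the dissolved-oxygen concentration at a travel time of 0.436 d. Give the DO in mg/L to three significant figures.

DO ≈ 1.83 mg/L

k_1 L₀/(k_a−k_1) = 0.399×33.5/(1.47−0.399) = 13.37/1.071 = 12.48 mg/L.
e^(−k_1 t) = e^(−0.399×0.4360) = 0.8403; e^(−k_a t) = e^(−1.47×0.4360) = 0.5268.
D = 12.48 × (0.8403 − 0.5268) + 4.33 × 0.5268 = 3.913 + 2.281 = 6.194 mg/L.
DO = C_s − D = 8.02 − 6.194 = 1.826 mg/L.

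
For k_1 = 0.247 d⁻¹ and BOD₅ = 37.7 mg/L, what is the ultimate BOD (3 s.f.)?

L₀ ≈ 53.2 mg/L

BOD₅ = L₀(1 − e^(−5k_1)) ⇒ L₀ = BOD₅ / (1 − e^(−5×0.247))
= 37.7 / (1 − 0.2908) = 37.7 / 0.7092 = 53.16 mg/L.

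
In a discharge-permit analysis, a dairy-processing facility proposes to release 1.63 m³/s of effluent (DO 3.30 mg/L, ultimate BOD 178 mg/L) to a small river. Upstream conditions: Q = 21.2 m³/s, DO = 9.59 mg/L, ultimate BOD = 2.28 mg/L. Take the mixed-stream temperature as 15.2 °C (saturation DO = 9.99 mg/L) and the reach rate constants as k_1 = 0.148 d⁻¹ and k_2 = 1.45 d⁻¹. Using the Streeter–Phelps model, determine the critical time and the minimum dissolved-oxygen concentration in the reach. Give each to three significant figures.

Mixed DO = (21.2×9.59 + 1.63×3.30)/(21.2+1.63) = 208.7/22.83 = 9.141 mg/L.
Mixed L₀ = (21.2×2.28 + 1.63×178)/(22.83) = 338.5/22.83 = 14.83 mg/L.
Initial deficit D₀ = C_s − DO₀ = 9.99 − 9.141 = 0.8491 mg/L.
t_c = (1/1.302) ln[(1.45/0.148)(1 − 0.8491×1.302/(0.148×14.83))] = 0.7680 × ln(4.861) = 1.214 d.
D_c = (0.148/1.45) × 14.83 × e^(−0.148×1.214) = 0.1021 × 14.83 × 0.8355 = 1.264 mg/L.
Minimum DO = 9.99 − 1.264 = 8.726 mg/L.

t_c ≈ 1.21 d; minimum DO ≈ 8.73 mg/L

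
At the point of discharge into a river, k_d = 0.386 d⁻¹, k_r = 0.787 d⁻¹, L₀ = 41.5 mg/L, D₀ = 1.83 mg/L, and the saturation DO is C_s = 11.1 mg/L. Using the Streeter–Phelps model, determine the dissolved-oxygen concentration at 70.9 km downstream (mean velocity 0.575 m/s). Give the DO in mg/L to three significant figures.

Travel time t = x/v = 70.9 km / (0.575 m/s) = 70900 m / 0.575 m/s = 123300 s = 1.427 d.
k_d L₀/(k_r−k_d) = 0.386×41.5/(0.787−0.386) = 16.02/0.4010 = 39.95 mg/L.
e^(−k_d t) = e^(−0.386×1.427) = 0.5764; e^(−k_r t) = e^(−0.787×1.427) = 0.3253.
D = 39.95 × (0.5764 − 0.3253) + 1.83 × 0.3253 = 10.03 + 0.5952 = 10.63 mg/L.
DO = C_s − D = 11.1 − 10.63 = 0.4702 mg/L.

DO ≈ 0.470 mg/L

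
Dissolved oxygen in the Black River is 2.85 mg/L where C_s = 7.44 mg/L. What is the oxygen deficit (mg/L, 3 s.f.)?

D = C_s − C = 7.44 − 2.85 = 4.59 mg/L.

D ≈ 4.59 mg/L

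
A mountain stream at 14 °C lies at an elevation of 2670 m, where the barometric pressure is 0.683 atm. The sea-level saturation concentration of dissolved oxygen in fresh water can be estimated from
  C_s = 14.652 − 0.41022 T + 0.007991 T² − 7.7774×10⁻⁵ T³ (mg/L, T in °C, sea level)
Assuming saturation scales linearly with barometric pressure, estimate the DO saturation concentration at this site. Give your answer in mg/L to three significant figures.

At sea level: C_s = 14.652 − 0.41022×14 + 0.007991×14² − 7.7774×10⁻⁵×14³ = 10.26 mg/L.
Pressure correction: C_s' = 10.26 × 0.683 = 7.009 mg/L.

C_s ≈ 7.01 mg/L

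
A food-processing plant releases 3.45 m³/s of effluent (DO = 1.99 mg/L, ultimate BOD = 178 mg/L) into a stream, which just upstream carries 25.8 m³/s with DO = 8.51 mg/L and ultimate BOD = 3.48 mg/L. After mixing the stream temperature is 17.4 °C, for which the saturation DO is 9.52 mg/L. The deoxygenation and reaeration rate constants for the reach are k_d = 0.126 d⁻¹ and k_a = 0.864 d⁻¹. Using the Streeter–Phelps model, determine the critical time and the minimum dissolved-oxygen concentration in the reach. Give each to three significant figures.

Mixed DO = (25.8×8.51 + 3.45×1.99)/(25.8+3.45) = 226.4/29.25 = 7.741 mg/L.
Mixed L₀ = (25.8×3.48 + 3.45×178)/(29.25) = 703.9/29.25 = 24.06 mg/L.
Initial deficit D₀ = C_s − DO₀ = 9.52 − 7.741 = 1.779 mg/L.
t_c = (1/0.7380) ln[(0.864/0.126)(1 − 1.779×0.7380/(0.126×24.06))] = 1.355 × ln(3.888) = 1.840 d.
D_c = (0.126/0.864) × 24.06 × e^(−0.126×1.840) = 0.1458 × 24.06 × 0.7931 = 2.783 mg/L.
Minimum DO = 9.52 − 2.783 = 6.737 mg/L.

t_c ≈ 1.84 d; minimum DO ≈ 6.74 mg/L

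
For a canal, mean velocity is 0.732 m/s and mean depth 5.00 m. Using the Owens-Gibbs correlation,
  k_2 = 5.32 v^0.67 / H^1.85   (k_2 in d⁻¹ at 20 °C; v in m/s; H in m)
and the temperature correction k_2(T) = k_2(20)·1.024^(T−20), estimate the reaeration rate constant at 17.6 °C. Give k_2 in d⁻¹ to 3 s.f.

k_2(20) = 5.32 × 0.732^0.67 / 5.00^1.85 = 5.32 × 0.8114 / 19.64 = 0.2198 d⁻¹.
k_2(17.6) = 0.2198 × 1.024^(17.6−20) = 0.2198 × 0.9447 = 0.2076 d⁻¹.

k_2 ≈ 0.208 d⁻¹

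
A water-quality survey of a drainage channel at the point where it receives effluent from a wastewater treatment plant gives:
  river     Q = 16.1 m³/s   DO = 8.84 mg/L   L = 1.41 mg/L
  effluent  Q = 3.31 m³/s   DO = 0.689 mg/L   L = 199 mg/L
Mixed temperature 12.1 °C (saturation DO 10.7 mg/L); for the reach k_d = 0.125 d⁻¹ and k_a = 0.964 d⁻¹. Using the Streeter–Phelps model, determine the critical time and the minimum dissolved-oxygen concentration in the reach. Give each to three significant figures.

t_c ≈ 1.28 d; minimum DO ≈ 6.82 mg/L

Mixed DO = (16.1×8.84 + 3.31×0.689)/(16.1+3.31) = 144.6/19.41 = 7.450 mg/L.
Mixed L₀ = (16.1×1.41 + 3.31×199)/(19.41) = 681.4/19.41 = 35.11 mg/L.
Initial deficit D₀ = C_s − DO₀ = 10.7 − 7.450 = 3.250 mg/L.
t_c = (1/0.8390) ln[(0.964/0.125)(1 − 3.250×0.8390/(0.125×35.11))] = 1.192 × ln(2.920) = 1.277 d.
D_c = (0.125/0.964) × 35.11 × e^(−0.125×1.277) = 0.1297 × 35.11 × 0.8524 = 3.880 mg/L.
Minimum DO = 10.7 − 3.880 = 6.820 mg/L.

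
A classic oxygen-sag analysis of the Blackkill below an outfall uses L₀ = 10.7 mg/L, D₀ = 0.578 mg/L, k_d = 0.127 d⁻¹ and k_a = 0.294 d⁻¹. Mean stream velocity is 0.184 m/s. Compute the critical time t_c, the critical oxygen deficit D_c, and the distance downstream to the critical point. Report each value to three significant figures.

t_c ≈ 4.59 d; D_c ≈ 2.58 mg/L; x_c ≈ 72.9 km

At the critical point dD/dt = 0, so k_d L₀ e^(−k_d t) = k_a D. Substituting D(t) from the Streeter–Phelps equation and solving for t gives
t_c = ln[(k_a/k_d)(1 − D₀(k_a−k_d)/(k_d L₀))] / (k_a−k_d).
Here k_a−k_d = 0.1670 d⁻¹ and 1 − D₀(k_a−k_d)/(k_d L₀) = 1 − 0.578×0.1670/(0.127×10.7) = 0.9290, so
t_c = ln(2.315 × 0.9290) / 0.1670 = 0.7657 / 0.1670 = 4.585 d.
D_c = (k_d/k_a) L₀ e^(−k_d t_c) = (0.127/0.294) × 10.7 × e^(−0.127×4.585) = 0.4320 × 10.7 × 0.5586 = 2.582 mg/L.
x_c = v t_c = 0.184 m/s × 4.585 d × 86400 s/d = 72890 m ≈ 72.9 km.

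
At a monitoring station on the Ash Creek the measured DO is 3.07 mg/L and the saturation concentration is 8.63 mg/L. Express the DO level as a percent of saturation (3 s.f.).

35.6 % saturation

% saturation = C/C_s × 100 = 3.07/8.63 × 100 = 35.6 %.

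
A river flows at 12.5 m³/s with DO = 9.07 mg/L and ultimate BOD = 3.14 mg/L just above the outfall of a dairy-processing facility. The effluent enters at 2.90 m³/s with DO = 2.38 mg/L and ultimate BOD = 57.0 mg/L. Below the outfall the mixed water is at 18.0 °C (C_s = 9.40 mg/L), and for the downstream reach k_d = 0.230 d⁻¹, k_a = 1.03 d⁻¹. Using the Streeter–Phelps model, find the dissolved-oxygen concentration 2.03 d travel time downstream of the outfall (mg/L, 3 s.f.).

Mixed DO = (12.5×9.07 + 2.90×2.38)/(12.5+2.90) = 120.3/15.40 = 7.810 mg/L.
Mixed L₀ = (12.5×3.14 + 2.90×57.0)/(15.40) = 204.5/15.40 = 13.28 mg/L.
Initial deficit D₀ = C_s − DO₀ = 9.40 − 7.810 = 1.590 mg/L.
D(2.03) = [0.230×13.28/(1.03−0.230)](e^(−0.230×2.03) − e^(−1.03×2.03)) + 1.590 e^(−1.03×2.03)
= 3.819 × (0.6269 − 0.1236) + 1.590 × 0.1236 = 2.119 mg/L.
DO = 9.40 − 2.119 = 7.281 mg/L.

DO ≈ 7.28 mg/L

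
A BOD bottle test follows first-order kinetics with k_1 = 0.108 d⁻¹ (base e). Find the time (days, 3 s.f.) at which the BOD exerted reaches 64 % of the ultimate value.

t ≈ 9.46 d

y/L₀ = 1 − e^(−k_1 t) = 0.64 ⇒ e^(−k_1 t) = 0.360
t = −ln(0.360) / 0.108 = 1.022 / 0.108 = 9.460 d.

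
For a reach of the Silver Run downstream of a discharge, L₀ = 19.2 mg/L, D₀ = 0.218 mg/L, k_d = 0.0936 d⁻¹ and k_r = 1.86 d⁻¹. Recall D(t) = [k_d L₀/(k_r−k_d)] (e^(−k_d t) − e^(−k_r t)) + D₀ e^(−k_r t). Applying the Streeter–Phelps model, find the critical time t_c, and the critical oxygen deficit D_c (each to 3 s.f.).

With k_r/k_d = 19.87 and 1 − D₀(k_r−k_d)/(k_d L₀) = 0.7857,
t_c = ln(19.87 × 0.7857) / (1.86 − 0.0936) = ln(15.61) / 1.766 = 2.748/1.766 = 1.556 d.
L(t_c) = L₀ e^(−k_d t_c) = 19.2 × 0.8645 = 16.60 mg/L, and at the critical point k_r D_c = k_d L, so D_c = (0.0936/1.86) × 16.60 = 0.8353 mg/L.

t_c ≈ 1.56 d; D_c ≈ 0.835 mg/L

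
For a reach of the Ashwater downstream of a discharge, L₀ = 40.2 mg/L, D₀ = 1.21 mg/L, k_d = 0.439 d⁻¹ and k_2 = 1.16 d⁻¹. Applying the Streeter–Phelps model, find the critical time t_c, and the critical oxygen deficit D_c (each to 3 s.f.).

At the critical point dD/dt = 0, so k_d L₀ e^(−k_d t) = k_2 D. Substituting D(t) from the Streeter–Phelps equation and solving for t gives
t_c = ln[(k_2/k_d)(1 − D₀(k_2−k_d)/(k_d L₀))] / (k_2−k_d).
Here k_2−k_d = 0.7210 d⁻¹ and 1 − D₀(k_2−k_d)/(k_d L₀) = 1 − 1.21×0.7210/(0.439×40.2) = 0.9506, so
t_c = ln(2.642 × 0.9506) / 0.7210 = 0.9210 / 0.7210 = 1.277 d.
L(t_c) = L₀ e^(−k_d t_c) = 40.2 × 0.5708 = 22.95 mg/L, and at the critical point k_2 D_c = k_d L, so D_c = (0.439/1.16) × 22.95 = 8.684 mg/L.

t_c ≈ 1.28 d; D_c ≈ 8.68 mg/L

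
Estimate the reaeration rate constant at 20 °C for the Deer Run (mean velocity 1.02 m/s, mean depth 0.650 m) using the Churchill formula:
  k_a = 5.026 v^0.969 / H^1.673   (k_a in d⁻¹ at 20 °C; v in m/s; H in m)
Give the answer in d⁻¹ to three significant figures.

k_a = 5.026 × 1.02^0.969 / 0.650^1.673 = 5.026 × 1.019 / 0.4864 = 10.53 d⁻¹.

k_a ≈ 10.5 d⁻¹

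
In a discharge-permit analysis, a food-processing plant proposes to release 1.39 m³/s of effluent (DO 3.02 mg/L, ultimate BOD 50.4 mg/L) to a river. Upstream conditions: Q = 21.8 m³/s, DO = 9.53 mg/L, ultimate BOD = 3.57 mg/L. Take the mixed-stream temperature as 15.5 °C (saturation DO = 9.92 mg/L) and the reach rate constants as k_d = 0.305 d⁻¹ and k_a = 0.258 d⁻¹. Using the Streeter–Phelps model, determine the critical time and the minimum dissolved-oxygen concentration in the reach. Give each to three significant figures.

Mixed DO = (21.8×9.53 + 1.39×3.02)/(21.8+1.39) = 212.0/23.19 = 9.140 mg/L.
Mixed L₀ = (21.8×3.57 + 1.39×50.4)/(23.19) = 147.9/23.19 = 6.377 mg/L.
Initial deficit D₀ = C_s − DO₀ = 9.92 − 9.140 = 0.7802 mg/L.
t_c = (1/-0.04700) ln[(0.258/0.305)(1 − 0.7802×-0.04700/(0.305×6.377))] = -21.28 × ln(0.8618) = 3.163 d.
D_c = (0.305/0.258) × 6.377 × e^(−0.305×3.163) = 1.182 × 6.377 × 0.3811 = 2.873 mg/L.
Minimum DO = 9.92 − 2.873 = 7.047 mg/L.

t_c ≈ 3.16 d; minimum DO ≈ 7.05 mg/L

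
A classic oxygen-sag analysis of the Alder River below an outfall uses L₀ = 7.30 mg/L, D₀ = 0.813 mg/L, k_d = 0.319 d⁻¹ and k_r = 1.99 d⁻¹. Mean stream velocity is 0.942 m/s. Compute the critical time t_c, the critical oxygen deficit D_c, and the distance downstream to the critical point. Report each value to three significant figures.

t_c ≈ 0.572 d; D_c ≈ 0.975 mg/L; x_c ≈ 46.5 km

At the critical point dD/dt = 0, so k_d L₀ e^(−k_d t) = k_r D. Substituting D(t) from the Streeter–Phelps equation and solving for t gives
t_c = ln[(k_r/k_d)(1 − D₀(k_r−k_d)/(k_d L₀))] / (k_r−k_d).
Here k_r−k_d = 1.671 d⁻¹ and 1 − D₀(k_r−k_d)/(k_d L₀) = 1 − 0.813×1.671/(0.319×7.30) = 0.4166, so
t_c = ln(6.238 × 0.4166) / 1.671 = 0.9551 / 1.671 = 0.5716 d.
L(t_c) = L₀ e^(−k_d t_c) = 7.30 × 0.8333 = 6.083 mg/L, and at the critical point k_r D_c = k_d L, so D_c = (0.319/1.99) × 6.083 = 0.9752 mg/L.
x_c = v t_c = 0.942 m/s × 0.5716 d × 86400 s/d = 46520 m ≈ 46.5 km.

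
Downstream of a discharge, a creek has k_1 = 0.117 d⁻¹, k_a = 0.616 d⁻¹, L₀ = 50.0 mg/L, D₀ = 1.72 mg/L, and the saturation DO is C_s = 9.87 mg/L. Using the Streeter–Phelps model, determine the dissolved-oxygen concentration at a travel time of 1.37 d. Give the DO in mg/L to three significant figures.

k_1 L₀/(k_a−k_1) = 0.117×50.0/(0.616−0.117) = 5.850/0.4990 = 11.72 mg/L.
e^(−k_1 t) = e^(−0.117×1.370) = 0.8519; e^(−k_a t) = e^(−0.616×1.370) = 0.4300.
D = 11.72 × (0.8519 − 0.4300) + 1.72 × 0.4300 = 4.946 + 0.7396 = 5.685 mg/L.
DO = C_s − D = 9.87 − 5.685 = 4.185 mg/L.

DO ≈ 4.18 mg/L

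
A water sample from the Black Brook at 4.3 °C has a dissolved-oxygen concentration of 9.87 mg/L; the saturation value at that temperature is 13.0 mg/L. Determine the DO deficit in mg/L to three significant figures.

D ≈ 3.13 mg/L

D = C_s − C = 13.0 − 9.87 = 3.13 mg/L.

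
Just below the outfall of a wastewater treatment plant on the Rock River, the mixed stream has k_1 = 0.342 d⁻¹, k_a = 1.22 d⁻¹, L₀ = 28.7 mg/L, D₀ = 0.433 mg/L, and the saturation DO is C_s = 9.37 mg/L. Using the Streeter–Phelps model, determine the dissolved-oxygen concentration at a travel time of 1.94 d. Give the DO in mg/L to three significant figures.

k_1 L₀/(k_a−k_1) = 0.342×28.7/(1.22−0.342) = 9.815/0.8780 = 11.18 mg/L.
e^(−k_1 t) = e^(−0.342×1.940) = 0.5151; e^(−k_a t) = e^(−1.22×1.940) = 0.09378.
D = 11.18 × (0.5151 − 0.09378) + 0.433 × 0.09378 = 4.710 + 0.04061 = 4.750 mg/L.
DO = C_s − D = 9.37 − 4.750 = 4.620 mg/L.

DO ≈ 4.62 mg/L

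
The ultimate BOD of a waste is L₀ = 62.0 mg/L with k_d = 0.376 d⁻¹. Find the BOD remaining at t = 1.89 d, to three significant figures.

L ≈ 30.5 mg/L

L_t = L₀ e^(−k_d t) = 62.0 × e^(−0.376×1.89) = 62.0 × 0.4913 = 30.46 mg/L.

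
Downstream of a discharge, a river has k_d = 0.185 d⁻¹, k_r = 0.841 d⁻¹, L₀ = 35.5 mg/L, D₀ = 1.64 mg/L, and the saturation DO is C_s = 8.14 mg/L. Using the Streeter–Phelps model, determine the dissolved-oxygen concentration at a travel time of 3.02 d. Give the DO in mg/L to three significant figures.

DO ≈ 3.07 mg/L

k_d L₀/(k_r−k_d) = 0.185×35.5/(0.841−0.185) = 6.567/0.6560 = 10.01 mg/L.
e^(−k_d t) = e^(−0.185×3.020) = 0.5720; e^(−k_r t) = e^(−0.841×3.020) = 0.07888.
D = 10.01 × (0.5720 − 0.07888) + 1.64 × 0.07888 = 4.936 + 0.1294 = 5.066 mg/L.
DO = C_s − D = 8.14 − 5.066 = 3.074 mg/L.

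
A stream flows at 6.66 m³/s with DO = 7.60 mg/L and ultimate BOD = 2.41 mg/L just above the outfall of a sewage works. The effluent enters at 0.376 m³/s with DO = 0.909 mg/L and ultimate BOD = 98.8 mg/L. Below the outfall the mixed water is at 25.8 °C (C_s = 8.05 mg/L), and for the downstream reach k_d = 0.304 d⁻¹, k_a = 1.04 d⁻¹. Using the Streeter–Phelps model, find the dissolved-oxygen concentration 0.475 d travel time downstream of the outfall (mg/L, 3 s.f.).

Mixed DO = (6.66×7.60 + 0.376×0.909)/(6.66+0.376) = 50.96/7.036 = 7.242 mg/L.
Mixed L₀ = (6.66×2.41 + 0.376×98.8)/(7.036) = 53.20/7.036 = 7.561 mg/L.
Initial deficit D₀ = C_s − DO₀ = 8.05 − 7.242 = 0.8076 mg/L.
D(0.475) = [0.304×7.561/(1.04−0.304)](e^(−0.304×0.475) − e^(−1.04×0.475)) + 0.8076 e^(−1.04×0.475)
= 3.123 × (0.8655 − 0.6102) + 0.8076 × 0.6102 = 1.290 mg/L.
DO = 8.05 − 1.290 = 6.760 mg/L.

DO ≈ 6.76 mg/L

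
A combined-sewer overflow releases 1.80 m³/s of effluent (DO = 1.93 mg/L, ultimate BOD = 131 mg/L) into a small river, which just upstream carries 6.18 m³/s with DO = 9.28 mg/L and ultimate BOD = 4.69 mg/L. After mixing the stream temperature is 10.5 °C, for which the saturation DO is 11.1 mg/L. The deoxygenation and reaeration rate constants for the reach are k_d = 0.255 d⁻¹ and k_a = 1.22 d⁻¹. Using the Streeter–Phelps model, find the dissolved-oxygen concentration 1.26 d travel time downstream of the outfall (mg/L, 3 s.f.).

DO ≈ 5.88 mg/L

Mixed DO = (6.18×9.28 + 1.80×1.93)/(6.18+1.80) = 60.82/7.980 = 7.622 mg/L.
Mixed L₀ = (6.18×4.69 + 1.80×131)/(7.980) = 264.8/7.980 = 33.18 mg/L.
Initial deficit D₀ = C_s − DO₀ = 11.1 − 7.622 = 3.478 mg/L.
D(1.26) = [0.255×33.18/(1.22−0.255)](e^(−0.255×1.26) − e^(−1.22×1.26)) + 3.478 e^(−1.22×1.26)
= 8.768 × (0.7252 − 0.2150) + 3.478 × 0.2150 = 5.221 mg/L.
DO = 11.1 − 5.221 = 5.879 mg/L.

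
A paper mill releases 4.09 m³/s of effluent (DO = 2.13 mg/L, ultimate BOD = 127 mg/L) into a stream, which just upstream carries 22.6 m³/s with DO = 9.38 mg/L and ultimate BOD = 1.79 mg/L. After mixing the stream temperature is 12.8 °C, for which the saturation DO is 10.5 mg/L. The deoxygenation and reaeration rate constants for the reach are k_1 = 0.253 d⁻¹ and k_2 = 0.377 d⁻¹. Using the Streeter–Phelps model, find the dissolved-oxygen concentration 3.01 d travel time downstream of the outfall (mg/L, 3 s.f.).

DO ≈ 3.56 mg/L

Mixed DO = (22.6×9.38 + 4.09×2.13)/(22.6+4.09) = 220.7/26.69 = 8.269 mg/L.
Mixed L₀ = (22.6×1.79 + 4.09×127)/(26.69) = 559.9/26.69 = 20.98 mg/L.
Initial deficit D₀ = C_s − DO₀ = 10.5 − 8.269 = 2.231 mg/L.
D(3.01) = [0.253×20.98/(0.377−0.253)](e^(−0.253×3.01) − e^(−0.377×3.01)) + 2.231 e^(−0.377×3.01)
= 42.80 × (0.4670 − 0.3215) + 2.231 × 0.3215 = 6.943 mg/L.
DO = 10.5 − 6.943 = 3.557 mg/L.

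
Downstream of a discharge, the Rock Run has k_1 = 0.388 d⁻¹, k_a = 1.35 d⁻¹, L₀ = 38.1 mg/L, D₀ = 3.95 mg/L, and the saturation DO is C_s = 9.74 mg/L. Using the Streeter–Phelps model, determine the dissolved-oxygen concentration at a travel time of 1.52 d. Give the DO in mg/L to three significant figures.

DO ≈ 2.69 mg/L

k_1 L₀/(k_a−k_1) = 0.388×38.1/(1.35−0.388) = 14.78/0.9620 = 15.37 mg/L.
e^(−k_1 t) = e^(−0.388×1.520) = 0.5545; e^(−k_a t) = e^(−1.35×1.520) = 0.1285.
D = 15.37 × (0.5545 − 0.1285) + 3.95 × 0.1285 = 6.546 + 0.5075 = 7.053 mg/L.
DO = C_s − D = 9.74 − 7.053 = 2.687 mg/L.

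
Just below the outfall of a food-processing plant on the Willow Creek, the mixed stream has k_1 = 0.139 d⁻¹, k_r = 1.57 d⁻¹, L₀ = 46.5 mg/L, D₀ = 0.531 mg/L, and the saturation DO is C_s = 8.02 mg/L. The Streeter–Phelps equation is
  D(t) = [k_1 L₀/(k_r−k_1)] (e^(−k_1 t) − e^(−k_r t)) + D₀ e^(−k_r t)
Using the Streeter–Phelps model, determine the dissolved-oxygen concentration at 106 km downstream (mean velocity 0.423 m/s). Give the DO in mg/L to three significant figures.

Travel time t = x/v = 106 km / (0.423 m/s) = 106000 m / 0.423 m/s = 250600 s = 2.900 d.
k_1 L₀/(k_r−k_1) = 0.139×46.5/(1.57−0.139) = 6.464/1.431 = 4.517 mg/L.
e^(−k_1 t) = e^(−0.139×2.900) = 0.6682; e^(−k_r t) = e^(−1.57×2.900) = 0.01053.
D = 4.517 × (0.6682 − 0.01053) + 0.531 × 0.01053 = 2.971 + 0.005591 = 2.976 mg/L.
DO = C_s − D = 8.02 − 2.976 = 5.044 mg/L.

DO ≈ 5.04 mg/L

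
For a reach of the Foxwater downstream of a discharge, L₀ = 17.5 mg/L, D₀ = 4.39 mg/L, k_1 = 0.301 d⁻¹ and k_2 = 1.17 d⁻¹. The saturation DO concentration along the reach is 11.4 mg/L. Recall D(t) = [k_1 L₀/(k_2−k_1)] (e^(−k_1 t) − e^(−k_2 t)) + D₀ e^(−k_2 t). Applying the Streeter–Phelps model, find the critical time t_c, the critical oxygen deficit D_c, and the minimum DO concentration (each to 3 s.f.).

t_c ≈ 0.0799 d; D_c ≈ 4.40 mg/L; min DO ≈ 7.00 mg/L

t_c = [1/(k_2−k_1)] ln[(k_2/k_1)(1 − D₀(k_2−k_1)/(k_1 L₀))]
= [1/(1.17−0.301)] ln[(1.17/0.301)(1 − 4.39×0.8690/(0.301×17.5))]
= (1/0.8690) ln[3.887 × 0.2758] = 1.151 × ln(1.072) = 1.151 × 0.06944 = 0.07991 d.
D_c = (k_1/k_2) L₀ e^(−k_1 t_c) = (0.301/1.17) × 17.5 × e^(−0.301×0.07991) = 0.2573 × 17.5 × 0.9762 = 4.395 mg/L.
Minimum DO = C_s − D_c = 11.4 − 4.395 = 7.005 mg/L.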